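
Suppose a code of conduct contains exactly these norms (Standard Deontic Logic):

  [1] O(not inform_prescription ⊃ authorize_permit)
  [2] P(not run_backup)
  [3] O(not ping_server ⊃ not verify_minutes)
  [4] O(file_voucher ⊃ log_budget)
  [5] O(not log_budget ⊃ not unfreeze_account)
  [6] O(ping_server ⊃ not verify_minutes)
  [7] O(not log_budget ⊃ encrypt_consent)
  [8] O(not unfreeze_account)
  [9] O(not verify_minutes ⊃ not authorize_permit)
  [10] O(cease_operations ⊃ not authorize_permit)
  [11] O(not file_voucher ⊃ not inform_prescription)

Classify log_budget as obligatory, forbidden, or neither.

Premises 6 and 3 cover both cases: O(ping_server ⊃ not verify_minutes) and O(not ping_server ⊃ not verify_minutes). Since ping_server ∨ not ping_server is a tautology, O(not verify_minutes) follows.
Applying K to premise 9 (O(not verify_minutes ⊃ not authorize_permit)) and O(not verify_minutes) yields O(not authorize_permit).
Premise 1, O(not inform_prescription ⊃ authorize_permit), contraposes to O(not authorize_permit ⊃ inform_prescription); with O(not authorize_permit) we get O(inform_prescription).
The contrapositive of premise 11 (O(not file_voucher ⊃ not inform_prescription)) is O(inform_prescription ⊃ file_voucher), and O(inform_prescription) is already established, so O(file_voucher).
Premise 4 is O(file_voucher ⊃ log_budget); since O(file_voucher), deontic closure gives O(log_budget).
Premises 2, 5, 7, 8, 10 do not contribute to this derivation.
Hence log_budget is obligatory.

Obligatory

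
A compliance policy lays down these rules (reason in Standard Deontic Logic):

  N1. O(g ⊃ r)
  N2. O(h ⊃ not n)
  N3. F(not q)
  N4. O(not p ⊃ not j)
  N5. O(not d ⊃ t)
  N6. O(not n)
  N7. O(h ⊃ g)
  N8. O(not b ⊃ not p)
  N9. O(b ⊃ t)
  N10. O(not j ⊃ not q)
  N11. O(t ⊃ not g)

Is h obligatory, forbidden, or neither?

Premise 3, F(not q), is equivalent to O(q).
Premise 10 is O(not j ⊃ not q); contrapositively O(q ⊃ j). Since O(q) holds, K gives O(j).
The contrapositive of premise 4 (O(not p ⊃ not j)) is O(j ⊃ p), and O(j) is already established, so O(p).
Premise 8 is O(not b ⊃ not p); contrapositively O(p ⊃ b). Since O(p) holds, K gives O(b).
From O(b) and premise 9, O(b ⊃ t), we obtain O(t).
Premise 11 is O(t ⊃ not g); since O(t), deontic closure gives O(not g).
Premise 7, O(h ⊃ g), contraposes to O(not g ⊃ not h); with O(not g) we get O(not h).
Premises 1, 2, 5, 6 do not contribute to this derivation.
Thus O(not h), which is F(h): h is forbidden.

Forbidden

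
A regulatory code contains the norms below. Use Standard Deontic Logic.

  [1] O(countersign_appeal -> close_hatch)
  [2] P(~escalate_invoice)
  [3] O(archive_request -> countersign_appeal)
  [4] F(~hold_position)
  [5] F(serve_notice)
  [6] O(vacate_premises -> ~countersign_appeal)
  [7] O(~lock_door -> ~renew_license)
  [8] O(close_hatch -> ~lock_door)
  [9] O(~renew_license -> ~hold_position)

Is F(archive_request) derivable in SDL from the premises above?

Yes

Premise 4, F(~hold_position), is equivalent to O(hold_position).
The contrapositive of premise 9 (O(~renew_license -> ~hold_position)) is O(hold_position -> renew_license), and O(hold_position) is already established, so O(renew_license).
Premise 7, O(~lock_door -> ~renew_license), contraposes to O(renew_license -> lock_door); with O(renew_license) we get O(lock_door).
Premise 8, O(close_hatch -> ~lock_door), contraposes to O(lock_door -> ~close_hatch); with O(lock_door) we get O(~close_hatch).
The contrapositive of premise 1 (O(countersign_appeal -> close_hatch)) is O(~close_hatch -> ~countersign_appeal), and O(~close_hatch) is already established, so O(~countersign_appeal).
Premise 3, O(archive_request -> countersign_appeal), contraposes to O(~countersign_appeal -> ~archive_request); with O(~countersign_appeal) we get O(~archive_request).
Premises 2, 5, 6 do not contribute to this derivation.
So O(~archive_request) holds, i.e. F(archive_request). The claim follows.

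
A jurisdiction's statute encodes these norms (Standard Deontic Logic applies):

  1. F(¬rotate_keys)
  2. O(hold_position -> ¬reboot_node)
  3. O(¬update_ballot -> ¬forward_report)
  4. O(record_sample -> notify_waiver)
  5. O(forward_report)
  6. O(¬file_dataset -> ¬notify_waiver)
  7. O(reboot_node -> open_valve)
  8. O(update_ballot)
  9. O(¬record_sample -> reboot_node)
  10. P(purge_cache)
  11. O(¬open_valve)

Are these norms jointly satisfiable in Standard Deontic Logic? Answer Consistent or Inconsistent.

Premise 3 is O(¬update_ballot -> ¬forward_report), but O(¬update_ballot) is not derivable from the premises, so it does not yield O(¬forward_report).
So O(¬forward_report) is not derivable, and the apparent clash with O(forward_report) does not arise.
A world satisfying every obligation exists (e.g. file_dataset=true, forward_report=true, hold_position=false, notify_waiver=true, open_valve=false, purge_cache=false, reboot_node=false, record_sample=true, rotate_keys=true, update_ballot=true); no atom is both obligatory and forbidden, so the set is consistent.

Consistent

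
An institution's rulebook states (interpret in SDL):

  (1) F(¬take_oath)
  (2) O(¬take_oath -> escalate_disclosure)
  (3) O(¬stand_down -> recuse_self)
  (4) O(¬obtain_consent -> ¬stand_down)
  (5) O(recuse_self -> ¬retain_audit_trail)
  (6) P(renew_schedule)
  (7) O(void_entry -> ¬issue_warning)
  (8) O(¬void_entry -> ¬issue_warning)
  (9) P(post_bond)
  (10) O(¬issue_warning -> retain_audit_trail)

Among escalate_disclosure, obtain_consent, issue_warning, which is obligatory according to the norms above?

obtain_consent

By case analysis on void_entry: premise 7 gives O(void_entry -> ¬issue_warning) and premise 8 gives O(¬void_entry -> ¬issue_warning), so O(¬issue_warning) either way.
Premise 10 is O(¬issue_warning -> retain_audit_trail); since O(¬issue_warning), deontic closure gives O(retain_audit_trail).
Premise 5, O(recuse_self -> ¬retain_audit_trail), contraposes to O(retain_audit_trail -> ¬recuse_self); with O(retain_audit_trail) we get O(¬recuse_self).
Premise 3, O(¬stand_down -> recuse_self), contraposes to O(¬recuse_self -> stand_down); with O(¬recuse_self) we get O(stand_down).
The contrapositive of premise 4 (O(¬obtain_consent -> ¬stand_down)) is O(stand_down -> obtain_consent), and O(stand_down) is already established, so O(obtain_consent).
So O(obtain_consent) holds — obtain_consent is obligatory. None of the other listed options is made obligatory by any chain of premises.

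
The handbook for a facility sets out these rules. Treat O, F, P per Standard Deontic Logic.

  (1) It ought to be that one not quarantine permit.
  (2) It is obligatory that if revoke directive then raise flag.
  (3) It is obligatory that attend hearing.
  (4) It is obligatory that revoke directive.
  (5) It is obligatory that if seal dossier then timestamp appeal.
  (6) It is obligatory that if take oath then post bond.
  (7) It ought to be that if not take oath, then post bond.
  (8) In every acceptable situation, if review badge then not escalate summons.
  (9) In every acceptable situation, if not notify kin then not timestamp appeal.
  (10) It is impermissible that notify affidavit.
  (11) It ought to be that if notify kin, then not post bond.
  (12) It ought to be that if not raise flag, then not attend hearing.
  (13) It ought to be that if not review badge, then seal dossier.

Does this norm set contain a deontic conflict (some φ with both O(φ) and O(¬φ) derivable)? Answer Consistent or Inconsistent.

Consistent

Premise 12 is O(¬raise_flag → ¬attend_hearing), but O(¬raise_flag) is not derivable from the premises, so it does not yield O(¬attend_hearing).
So O(¬attend_hearing) is not derivable, and the apparent clash with O(attend_hearing) does not arise.
A world satisfying every obligation exists (e.g. attend_hearing=true, escalate_summons=false, notify_affidavit=false, notify_kin=false, post_bond=true, quarantine_permit=false, raise_flag=true, review_badge=true, revoke_directive=true, seal_dossier=false, take_oath=false, timestamp_appeal=false); no atom is both obligatory and forbidden, so the set is consistent.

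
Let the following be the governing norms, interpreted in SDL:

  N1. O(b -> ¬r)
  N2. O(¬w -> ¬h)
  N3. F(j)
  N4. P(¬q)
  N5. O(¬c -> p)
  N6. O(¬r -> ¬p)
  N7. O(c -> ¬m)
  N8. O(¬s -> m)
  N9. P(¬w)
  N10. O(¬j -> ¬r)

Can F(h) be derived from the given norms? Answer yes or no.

Premise 2 is O(¬w -> ¬h), but O(¬w) is not derivable from the premises (the permission P(¬w) asserts only ¬O(w), not O(¬w)), so it does not yield O(¬h).
No other premise forces O(¬h). An ideal world satisfying every premise can still have h true, so F(h) is not derivable.

No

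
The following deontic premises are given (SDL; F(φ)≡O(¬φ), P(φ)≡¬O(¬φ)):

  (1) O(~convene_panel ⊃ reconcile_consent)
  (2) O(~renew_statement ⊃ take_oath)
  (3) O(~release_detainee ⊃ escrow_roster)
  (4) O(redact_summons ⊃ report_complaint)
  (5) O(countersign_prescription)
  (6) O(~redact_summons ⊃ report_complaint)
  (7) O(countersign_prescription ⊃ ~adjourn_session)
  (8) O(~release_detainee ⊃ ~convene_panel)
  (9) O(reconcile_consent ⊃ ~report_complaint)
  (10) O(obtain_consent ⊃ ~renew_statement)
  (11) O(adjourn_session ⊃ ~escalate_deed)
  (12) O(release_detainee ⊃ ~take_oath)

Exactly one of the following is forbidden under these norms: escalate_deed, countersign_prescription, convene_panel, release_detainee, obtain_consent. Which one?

obtain_consent

Premises 6 and 4 are O(~redact_summons ⊃ report_complaint) and O(redact_summons ⊃ report_complaint); every ideal world satisfies ~redact_summons or redact_summons, so in either case report_complaint holds — hence O(report_complaint).
Premise 9 is O(reconcile_consent ⊃ ~report_complaint); contrapositively O(report_complaint ⊃ ~reconcile_consent). Since O(report_complaint) holds, K gives O(~reconcile_consent).
The contrapositive of premise 1 (O(~convene_panel ⊃ reconcile_consent)) is O(~reconcile_consent ⊃ convene_panel), and O(~reconcile_consent) is already established, so O(convene_panel).
Premise 8 is O(~release_detainee ⊃ ~convene_panel); contrapositively O(convene_panel ⊃ release_detainee). Since O(convene_panel) holds, K gives O(release_detainee).
From O(release_detainee) and premise 12, O(release_detainee ⊃ ~take_oath), we obtain O(~take_oath).
The contrapositive of premise 2 (O(~renew_statement ⊃ take_oath)) is O(~take_oath ⊃ renew_statement), and O(~take_oath) is already established, so O(renew_statement).
Premise 10, O(obtain_consent ⊃ ~renew_statement), contraposes to O(renew_statement ⊃ ~obtain_consent); with O(renew_statement) we get O(~obtain_consent).
So O(~obtain_consent) holds, i.e. obtain_consent is forbidden. None of the other listed options is forbidden under the premises.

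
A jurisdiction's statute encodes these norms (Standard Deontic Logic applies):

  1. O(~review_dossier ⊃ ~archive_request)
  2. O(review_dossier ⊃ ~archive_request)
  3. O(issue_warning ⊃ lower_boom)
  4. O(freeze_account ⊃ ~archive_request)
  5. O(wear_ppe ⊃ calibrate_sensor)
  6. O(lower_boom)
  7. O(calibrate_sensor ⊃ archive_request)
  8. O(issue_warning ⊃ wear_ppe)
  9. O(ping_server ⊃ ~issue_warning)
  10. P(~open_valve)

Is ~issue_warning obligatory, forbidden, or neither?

Obligatory

Premises 1 and 2 are O(~review_dossier ⊃ ~archive_request) and O(review_dossier ⊃ ~archive_request); every ideal world satisfies ~review_dossier or review_dossier, so in either case ~archive_request holds — hence O(~archive_request).
Premise 7, O(calibrate_sensor ⊃ archive_request), contraposes to O(~archive_request ⊃ ~calibrate_sensor); with O(~archive_request) we get O(~calibrate_sensor).
Premise 5, O(wear_ppe ⊃ calibrate_sensor), contraposes to O(~calibrate_sensor ⊃ ~wear_ppe); with O(~calibrate_sensor) we get O(~wear_ppe).
Premise 8, O(issue_warning ⊃ wear_ppe), contraposes to O(~wear_ppe ⊃ ~issue_warning); with O(~wear_ppe) we get O(~issue_warning).
Premises 3, 4, 6, 9, 10 do not contribute to this derivation.
Hence ~issue_warning is obligatory.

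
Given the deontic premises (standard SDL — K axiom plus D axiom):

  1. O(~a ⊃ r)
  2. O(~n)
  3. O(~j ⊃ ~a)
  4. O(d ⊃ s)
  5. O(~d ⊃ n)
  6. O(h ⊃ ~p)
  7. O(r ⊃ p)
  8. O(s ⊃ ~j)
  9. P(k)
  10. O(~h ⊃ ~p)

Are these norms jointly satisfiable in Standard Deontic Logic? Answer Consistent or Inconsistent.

Premises 6 and 10 are O(h ⊃ ~p) and O(~h ⊃ ~p); every ideal world satisfies h or ~h, so in either case ~p holds — hence O(~p).
The contrapositive of premise 7 (O(r ⊃ p)) is O(~p ⊃ ~r), and O(~p) is already established, so O(~r).
The contrapositive of premise 1 (O(~a ⊃ r)) is O(~r ⊃ a), and O(~r) is already established, so O(a).
Premise 3 is O(~j ⊃ ~a); contrapositively O(a ⊃ j). Since O(a) holds, K gives O(j).
Premise 8 is O(s ⊃ ~j); contrapositively O(j ⊃ ~s). Since O(j) holds, K gives O(~s).
The contrapositive of premise 4 (O(d ⊃ s)) is O(~s ⊃ ~d), and O(~s) is already established, so O(~d).
Premise 5 is O(~d ⊃ n); since O(~d), deontic closure gives O(n).
However, premise 2 gives O(~n).
We now have both O(n) and O(~n) — n is simultaneously obligatory and forbidden, violating the D-axiom.

Inconsistent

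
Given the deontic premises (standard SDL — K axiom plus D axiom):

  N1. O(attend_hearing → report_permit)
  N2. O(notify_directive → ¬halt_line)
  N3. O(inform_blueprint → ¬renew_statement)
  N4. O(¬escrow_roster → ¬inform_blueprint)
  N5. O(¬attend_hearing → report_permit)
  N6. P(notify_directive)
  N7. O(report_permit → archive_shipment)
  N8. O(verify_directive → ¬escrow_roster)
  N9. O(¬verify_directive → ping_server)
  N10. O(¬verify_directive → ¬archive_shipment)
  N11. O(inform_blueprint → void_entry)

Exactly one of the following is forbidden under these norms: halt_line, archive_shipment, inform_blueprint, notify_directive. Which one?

inform_blueprint

By case analysis on ¬attend_hearing: premise 5 gives O(¬attend_hearing → report_permit) and premise 1 gives O(attend_hearing → report_permit), so O(report_permit) either way.
From O(report_permit) and premise 7, O(report_permit → archive_shipment), we obtain O(archive_shipment).
Premise 10, O(¬verify_directive → ¬archive_shipment), contraposes to O(archive_shipment → verify_directive); with O(archive_shipment) we get O(verify_directive).
Premise 8 is O(verify_directive → ¬escrow_roster); since O(verify_directive), deontic closure gives O(¬escrow_roster).
From O(¬escrow_roster) and premise 4, O(¬escrow_roster → ¬inform_blueprint), we obtain O(¬inform_blueprint).
So O(¬inform_blueprint) holds, i.e. inform_blueprint is forbidden. None of the other listed options is forbidden under the premises.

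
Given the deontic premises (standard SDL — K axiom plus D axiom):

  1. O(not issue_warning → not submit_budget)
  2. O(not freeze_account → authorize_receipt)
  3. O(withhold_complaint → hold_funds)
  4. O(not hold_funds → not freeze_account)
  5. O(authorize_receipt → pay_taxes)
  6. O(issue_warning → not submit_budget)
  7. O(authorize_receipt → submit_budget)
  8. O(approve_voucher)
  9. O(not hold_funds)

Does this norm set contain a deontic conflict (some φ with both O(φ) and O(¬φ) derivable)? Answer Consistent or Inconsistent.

Premises 6 and 1 cover both cases: O(issue_warning → not submit_budget) and O(not issue_warning → not submit_budget). Since issue_warning ∨ not issue_warning is a tautology, O(not submit_budget) follows.
Premise 7 is O(authorize_receipt → submit_budget); contrapositively O(not submit_budget → not authorize_receipt). Since O(not submit_budget) holds, K gives O(not authorize_receipt).
The contrapositive of premise 2 (O(not freeze_account → authorize_receipt)) is O(not authorize_receipt → freeze_account), and O(not authorize_receipt) is already established, so O(freeze_account).
Premise 4, O(not hold_funds → not freeze_account), contraposes to O(freeze_account → hold_funds); with O(freeze_account) we get O(hold_funds).
Yet premise 9 states O(not hold_funds).
We now have both O(hold_funds) and O(not hold_funds) — hold_funds is simultaneously obligatory and forbidden, violating the D-axiom.

Inconsistent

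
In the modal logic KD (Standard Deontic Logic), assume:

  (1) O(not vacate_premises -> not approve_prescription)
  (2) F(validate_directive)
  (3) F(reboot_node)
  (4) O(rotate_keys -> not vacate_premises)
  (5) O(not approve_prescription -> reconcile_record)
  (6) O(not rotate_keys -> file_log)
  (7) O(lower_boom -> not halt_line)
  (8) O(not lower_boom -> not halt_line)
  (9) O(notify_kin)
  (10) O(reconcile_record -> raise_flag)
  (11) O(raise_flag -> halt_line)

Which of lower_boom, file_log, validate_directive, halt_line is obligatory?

Premises 7 and 8 are O(lower_boom -> not halt_line) and O(not lower_boom -> not halt_line); every ideal world satisfies lower_boom or not lower_boom, so in either case not halt_line holds — hence O(not halt_line).
The contrapositive of premise 11 (O(raise_flag -> halt_line)) is O(not halt_line -> not raise_flag), and O(not halt_line) is already established, so O(not raise_flag).
The contrapositive of premise 10 (O(reconcile_record -> raise_flag)) is O(not raise_flag -> not reconcile_record), and O(not raise_flag) is already established, so O(not reconcile_record).
The contrapositive of premise 5 (O(not approve_prescription -> reconcile_record)) is O(not reconcile_record -> approve_prescription), and O(not reconcile_record) is already established, so O(approve_prescription).
The contrapositive of premise 1 (O(not vacate_premises -> not approve_prescription)) is O(approve_prescription -> vacate_premises), and O(approve_prescription) is already established, so O(vacate_premises).
Premise 4 is O(rotate_keys -> not vacate_premises); contrapositively O(vacate_premises -> not rotate_keys). Since O(vacate_premises) holds, K gives O(not rotate_keys).
Premise 6 is O(not rotate_keys -> file_log); since O(not rotate_keys), deontic closure gives O(file_log).
So O(file_log) holds — file_log is obligatory. None of the other listed options is made obligatory by any chain of premises.

file_log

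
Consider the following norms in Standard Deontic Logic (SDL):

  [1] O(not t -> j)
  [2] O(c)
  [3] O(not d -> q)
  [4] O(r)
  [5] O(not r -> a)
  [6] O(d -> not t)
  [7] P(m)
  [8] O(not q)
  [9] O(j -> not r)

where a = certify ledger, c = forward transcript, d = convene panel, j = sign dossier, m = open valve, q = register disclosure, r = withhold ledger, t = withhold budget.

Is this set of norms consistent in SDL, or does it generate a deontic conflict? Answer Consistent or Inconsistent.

Inconsistent

Premise 4 states O(r) outright.
Premise 9 is O(j -> not r); contrapositively O(r -> not j). Since O(r) holds, K gives O(not j).
Premise 1 is O(not t -> j); contrapositively O(not j -> t). Since O(not j) holds, K gives O(t).
Premise 6, O(d -> not t), contraposes to O(t -> not d); with O(t) we get O(not d).
With premise 3, O(not d -> q), the K-axiom yields O(q).
Yet premise 8 states O(not q).
We now have both O(q) and O(not q) — q is simultaneously obligatory and forbidden, violating the D-axiom.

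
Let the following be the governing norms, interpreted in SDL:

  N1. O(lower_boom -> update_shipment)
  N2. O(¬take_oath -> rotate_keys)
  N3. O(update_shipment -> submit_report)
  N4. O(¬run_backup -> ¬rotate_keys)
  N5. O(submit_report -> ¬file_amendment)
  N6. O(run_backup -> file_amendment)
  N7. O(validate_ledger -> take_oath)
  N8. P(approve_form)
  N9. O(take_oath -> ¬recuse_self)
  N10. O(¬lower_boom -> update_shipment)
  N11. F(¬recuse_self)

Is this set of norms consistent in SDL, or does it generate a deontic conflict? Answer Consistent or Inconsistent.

By case analysis on lower_boom: premise 1 gives O(lower_boom -> update_shipment) and premise 10 gives O(¬lower_boom -> update_shipment), so O(update_shipment) either way.
Premise 3 is O(update_shipment -> submit_report); since O(update_shipment), deontic closure gives O(submit_report).
With premise 5, O(submit_report -> ¬file_amendment), the K-axiom yields O(¬file_amendment).
The contrapositive of premise 6 (O(run_backup -> file_amendment)) is O(¬file_amendment -> ¬run_backup), and O(¬file_amendment) is already established, so O(¬run_backup).
From O(¬run_backup) and premise 4, O(¬run_backup -> ¬rotate_keys), we obtain O(¬rotate_keys).
Premise 2 is O(¬take_oath -> rotate_keys); contrapositively O(¬rotate_keys -> take_oath). Since O(¬rotate_keys) holds, K gives O(take_oath).
Premise 9 is O(take_oath -> ¬recuse_self); since O(take_oath), deontic closure gives O(¬recuse_self).
But premise 11, F(¬recuse_self), means O(recuse_self).
We now have both O(¬recuse_self) and O(recuse_self) — recuse_self is simultaneously obligatory and forbidden, violating the D-axiom.

Inconsistent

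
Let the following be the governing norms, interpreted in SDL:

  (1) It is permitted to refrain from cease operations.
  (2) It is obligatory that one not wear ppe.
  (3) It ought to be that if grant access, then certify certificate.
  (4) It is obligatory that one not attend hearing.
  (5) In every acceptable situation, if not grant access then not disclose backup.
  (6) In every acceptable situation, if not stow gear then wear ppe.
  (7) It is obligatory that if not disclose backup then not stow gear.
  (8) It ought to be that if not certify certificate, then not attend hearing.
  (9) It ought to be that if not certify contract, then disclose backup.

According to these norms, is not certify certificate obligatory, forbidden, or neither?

Premise 2 gives O(¬wear_ppe).
Premise 6 is O(¬stow_gear → wear_ppe); contrapositively O(¬wear_ppe → stow_gear). Since O(¬wear_ppe) holds, K gives O(stow_gear).
Premise 7 is O(¬disclose_backup → ¬stow_gear); contrapositively O(stow_gear → disclose_backup). Since O(stow_gear) holds, K gives O(disclose_backup).
The contrapositive of premise 5 (O(¬grant_access → ¬disclose_backup)) is O(disclose_backup → grant_access), and O(disclose_backup) is already established, so O(grant_access).
Premise 3 is O(grant_access → certify_certificate); since O(grant_access), deontic closure gives O(certify_certificate).
Premises 1, 4, 8, 9 do not contribute to this derivation.
Thus O(certify_certificate), which is F(¬certify_certificate): ¬certify_certificate is forbidden.

Forbidden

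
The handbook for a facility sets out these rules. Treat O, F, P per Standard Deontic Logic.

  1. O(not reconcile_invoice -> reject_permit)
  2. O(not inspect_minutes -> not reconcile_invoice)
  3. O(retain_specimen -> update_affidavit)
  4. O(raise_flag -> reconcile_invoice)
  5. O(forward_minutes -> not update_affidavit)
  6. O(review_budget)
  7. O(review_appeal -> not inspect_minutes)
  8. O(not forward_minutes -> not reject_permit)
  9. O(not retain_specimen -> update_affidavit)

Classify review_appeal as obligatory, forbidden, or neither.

By case analysis on not retain_specimen: premise 9 gives O(not retain_specimen -> update_affidavit) and premise 3 gives O(retain_specimen -> update_affidavit), so O(update_affidavit) either way.
Premise 5 is O(forward_minutes -> not update_affidavit); contrapositively O(update_affidavit -> not forward_minutes). Since O(update_affidavit) holds, K gives O(not forward_minutes).
From O(not forward_minutes) and premise 8, O(not forward_minutes -> not reject_permit), we obtain O(not reject_permit).
Premise 1, O(not reconcile_invoice -> reject_permit), contraposes to O(not reject_permit -> reconcile_invoice); with O(not reject_permit) we get O(reconcile_invoice).
The contrapositive of premise 2 (O(not inspect_minutes -> not reconcile_invoice)) is O(reconcile_invoice -> inspect_minutes), and O(reconcile_invoice) is already established, so O(inspect_minutes).
The contrapositive of premise 7 (O(review_appeal -> not inspect_minutes)) is O(inspect_minutes -> not review_appeal), and O(inspect_minutes) is already established, so O(not review_appeal).
Premises 4, 6 do not contribute to this derivation.
Thus O(not review_appeal), which is F(review_appeal): review_appeal is forbidden.

Forbidden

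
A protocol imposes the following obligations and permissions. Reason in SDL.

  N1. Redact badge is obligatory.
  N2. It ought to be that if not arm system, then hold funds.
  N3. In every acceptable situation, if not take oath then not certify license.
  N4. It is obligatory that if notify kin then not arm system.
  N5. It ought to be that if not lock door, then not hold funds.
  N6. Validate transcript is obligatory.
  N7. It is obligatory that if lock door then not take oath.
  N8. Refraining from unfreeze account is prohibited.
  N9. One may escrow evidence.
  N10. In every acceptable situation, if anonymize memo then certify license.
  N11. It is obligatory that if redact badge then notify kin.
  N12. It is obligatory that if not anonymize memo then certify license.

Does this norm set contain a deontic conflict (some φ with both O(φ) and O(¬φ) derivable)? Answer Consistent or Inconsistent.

Inconsistent

Premises 10 and 12 are O(anonymize_memo → certify_license) and O(¬anonymize_memo → certify_license); every ideal world satisfies anonymize_memo or ¬anonymize_memo, so in either case certify_license holds — hence O(certify_license).
Premise 3 is O(¬take_oath → ¬certify_license); contrapositively O(certify_license → take_oath). Since O(certify_license) holds, K gives O(take_oath).
Premise 7 is O(lock_door → ¬take_oath); contrapositively O(take_oath → ¬lock_door). Since O(take_oath) holds, K gives O(¬lock_door).
Applying K to premise 5 (O(¬lock_door → ¬hold_funds)) and O(¬lock_door) yields O(¬hold_funds).
Premise 2, O(¬arm_system → hold_funds), contraposes to O(¬hold_funds → arm_system); with O(¬hold_funds) we get O(arm_system).
The contrapositive of premise 4 (O(notify_kin → ¬arm_system)) is O(arm_system → ¬notify_kin), and O(arm_system) is already established, so O(¬notify_kin).
Premise 11 is O(redact_badge → notify_kin); contrapositively O(¬notify_kin → ¬redact_badge). Since O(¬notify_kin) holds, K gives O(¬redact_badge).
However, premise 1 gives O(redact_badge).
We now have both O(¬redact_badge) and O(redact_badge) — redact_badge is simultaneously obligatory and forbidden, violating the D-axiom.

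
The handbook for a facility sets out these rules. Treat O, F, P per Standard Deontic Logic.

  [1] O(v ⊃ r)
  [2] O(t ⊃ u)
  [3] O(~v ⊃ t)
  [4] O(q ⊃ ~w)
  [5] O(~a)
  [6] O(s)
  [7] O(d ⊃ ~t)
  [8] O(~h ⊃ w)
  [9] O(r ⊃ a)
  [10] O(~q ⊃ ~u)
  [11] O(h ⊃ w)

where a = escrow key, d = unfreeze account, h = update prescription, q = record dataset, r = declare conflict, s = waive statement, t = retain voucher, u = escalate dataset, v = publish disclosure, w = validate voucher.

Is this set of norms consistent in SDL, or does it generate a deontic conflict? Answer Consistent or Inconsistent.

Premises 8 and 11 are O(~h ⊃ w) and O(h ⊃ w); every ideal world satisfies ~h or h, so in either case w holds — hence O(w).
Premise 4, O(q ⊃ ~w), contraposes to O(w ⊃ ~q); with O(w) we get O(~q).
With premise 10, O(~q ⊃ ~u), the K-axiom yields O(~u).
The contrapositive of premise 2 (O(t ⊃ u)) is O(~u ⊃ ~t), and O(~u) is already established, so O(~t).
Premise 3 is O(~v ⊃ t); contrapositively O(~t ⊃ v). Since O(~t) holds, K gives O(v).
Premise 1 is O(v ⊃ r); since O(v), deontic closure gives O(r).
Applying K to premise 9 (O(r ⊃ a)) and O(r) yields O(a).
Yet premise 5 states O(~a).
We now have both O(a) and O(~a) — a is simultaneously obligatory and forbidden, violating the D-axiom.

Inconsistent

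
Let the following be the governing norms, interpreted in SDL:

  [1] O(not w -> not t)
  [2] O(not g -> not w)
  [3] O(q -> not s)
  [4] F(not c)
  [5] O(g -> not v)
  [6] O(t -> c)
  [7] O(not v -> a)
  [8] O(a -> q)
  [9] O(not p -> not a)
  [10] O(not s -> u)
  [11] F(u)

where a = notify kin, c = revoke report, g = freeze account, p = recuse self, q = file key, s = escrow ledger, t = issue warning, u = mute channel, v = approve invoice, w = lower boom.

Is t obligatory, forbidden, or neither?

Premise 11 is F(u), i.e. O(not u).
The contrapositive of premise 10 (O(not s -> u)) is O(not u -> s), and O(not u) is already established, so O(s).
The contrapositive of premise 3 (O(q -> not s)) is O(s -> not q), and O(s) is already established, so O(not q).
Premise 8 is O(a -> q); contrapositively O(not q -> not a). Since O(not q) holds, K gives O(not a).
Premise 7 is O(not v -> a); contrapositively O(not a -> v). Since O(not a) holds, K gives O(v).
Premise 5 is O(g -> not v); contrapositively O(v -> not g). Since O(v) holds, K gives O(not g).
With premise 2, O(not g -> not w), the K-axiom yields O(not w).
Applying K to premise 1 (O(not w -> not t)) and O(not w) yields O(not t).
Premises 4, 6, 9 do not contribute to this derivation.
Thus O(not t), which is F(t): t is forbidden.

Forbidden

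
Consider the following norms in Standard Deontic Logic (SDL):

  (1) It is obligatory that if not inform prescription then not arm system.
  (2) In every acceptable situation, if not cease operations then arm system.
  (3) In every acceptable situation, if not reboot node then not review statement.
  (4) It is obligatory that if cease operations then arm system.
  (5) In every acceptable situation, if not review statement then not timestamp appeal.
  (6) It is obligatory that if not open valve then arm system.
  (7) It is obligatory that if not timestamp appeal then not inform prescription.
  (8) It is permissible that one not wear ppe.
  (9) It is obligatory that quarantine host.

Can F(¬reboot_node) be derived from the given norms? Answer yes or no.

Premises 4 and 2 are O(cease_operations → arm_system) and O(¬cease_operations → arm_system); every ideal world satisfies cease_operations or ¬cease_operations, so in either case arm_system holds — hence O(arm_system).
Premise 1, O(¬inform_prescription → ¬arm_system), contraposes to O(arm_system → inform_prescription); with O(arm_system) we get O(inform_prescription).
The contrapositive of premise 7 (O(¬timestamp_appeal → ¬inform_prescription)) is O(inform_prescription → timestamp_appeal), and O(inform_prescription) is already established, so O(timestamp_appeal).
Premise 5 is O(¬review_statement → ¬timestamp_appeal); contrapositively O(timestamp_appeal → review_statement). Since O(timestamp_appeal) holds, K gives O(review_statement).
Premise 3 is O(¬reboot_node → ¬review_statement); contrapositively O(review_statement → reboot_node). Since O(review_statement) holds, K gives O(reboot_node).
Premises 6, 8, 9 do not contribute to this derivation.
So O(reboot_node) holds, i.e. F(¬reboot_node). The claim follows.

Yes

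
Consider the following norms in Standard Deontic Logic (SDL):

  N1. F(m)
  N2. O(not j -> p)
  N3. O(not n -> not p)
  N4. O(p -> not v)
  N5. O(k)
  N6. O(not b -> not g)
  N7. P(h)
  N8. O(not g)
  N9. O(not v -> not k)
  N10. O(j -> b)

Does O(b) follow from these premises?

Yes

Premise 5 states O(k) outright.
Premise 9, O(not v -> not k), contraposes to O(k -> v); with O(k) we get O(v).
Premise 4, O(p -> not v), contraposes to O(v -> not p); with O(v) we get O(not p).
The contrapositive of premise 2 (O(not j -> p)) is O(not p -> j), and O(not p) is already established, so O(j).
Premise 10 is O(j -> b); since O(j), deontic closure gives O(b).
Premises 1, 3, 6, 7, 8 do not contribute to this derivation.
So O(b) follows.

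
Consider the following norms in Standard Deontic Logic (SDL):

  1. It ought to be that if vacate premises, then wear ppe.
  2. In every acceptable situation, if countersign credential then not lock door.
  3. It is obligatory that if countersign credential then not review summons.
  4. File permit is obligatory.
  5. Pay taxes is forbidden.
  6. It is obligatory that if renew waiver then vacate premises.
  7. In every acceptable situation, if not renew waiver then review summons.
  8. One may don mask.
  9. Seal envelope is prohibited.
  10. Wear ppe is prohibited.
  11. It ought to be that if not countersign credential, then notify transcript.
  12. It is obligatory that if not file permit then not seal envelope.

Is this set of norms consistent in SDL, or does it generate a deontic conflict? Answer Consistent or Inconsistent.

Premise 12 is O(¬file_permit → ¬seal_envelope); even if O(¬seal_envelope) held, inferring O(¬file_permit) would be affirming the consequent — invalid.
So O(¬file_permit) is not derivable, and the apparent clash with O(file_permit) does not arise.
A world satisfying every obligation exists (e.g. countersign_credential=false, don_mask=false, file_permit=true, lock_door=false, notify_transcript=true, pay_taxes=false, renew_waiver=false, review_summons=true, seal_envelope=false, vacate_premises=false, wear_ppe=false); no atom is both obligatory and forbidden, so the set is consistent.

Consistent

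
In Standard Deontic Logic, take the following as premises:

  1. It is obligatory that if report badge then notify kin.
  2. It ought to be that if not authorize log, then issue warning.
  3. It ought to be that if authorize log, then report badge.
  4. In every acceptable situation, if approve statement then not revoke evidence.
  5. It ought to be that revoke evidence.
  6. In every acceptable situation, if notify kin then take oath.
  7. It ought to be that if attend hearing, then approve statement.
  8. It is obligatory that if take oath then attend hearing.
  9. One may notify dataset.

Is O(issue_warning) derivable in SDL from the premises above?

Premise 5 states O(revoke_evidence) outright.
Premise 4 is O(approve_statement → ¬revoke_evidence); contrapositively O(revoke_evidence → ¬approve_statement). Since O(revoke_evidence) holds, K gives O(¬approve_statement).
Premise 7 is O(attend_hearing → approve_statement); contrapositively O(¬approve_statement → ¬attend_hearing). Since O(¬approve_statement) holds, K gives O(¬attend_hearing).
The contrapositive of premise 8 (O(take_oath → attend_hearing)) is O(¬attend_hearing → ¬take_oath), and O(¬attend_hearing) is already established, so O(¬take_oath).
Premise 6, O(notify_kin → take_oath), contraposes to O(¬take_oath → ¬notify_kin); with O(¬take_oath) we get O(¬notify_kin).
Premise 1 is O(report_badge → notify_kin); contrapositively O(¬notify_kin → ¬report_badge). Since O(¬notify_kin) holds, K gives O(¬report_badge).
Premise 3 is O(authorize_log → report_badge); contrapositively O(¬report_badge → ¬authorize_log). Since O(¬report_badge) holds, K gives O(¬authorize_log).
Applying K to premise 2 (O(¬authorize_log → issue_warning)) and O(¬authorize_log) yields O(issue_warning).
Premise 9 does not contribute to this derivation.
So O(issue_warning) follows.

Yes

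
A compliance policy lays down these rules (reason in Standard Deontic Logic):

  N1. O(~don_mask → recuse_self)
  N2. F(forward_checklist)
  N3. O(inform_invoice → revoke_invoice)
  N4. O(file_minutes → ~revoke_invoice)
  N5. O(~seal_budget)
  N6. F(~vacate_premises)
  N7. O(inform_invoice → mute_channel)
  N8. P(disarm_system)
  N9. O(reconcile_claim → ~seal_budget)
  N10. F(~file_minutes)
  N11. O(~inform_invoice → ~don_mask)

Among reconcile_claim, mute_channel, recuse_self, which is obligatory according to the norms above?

Premise 10, F(~file_minutes), is equivalent to O(file_minutes).
With premise 4, O(file_minutes → ~revoke_invoice), the K-axiom yields O(~revoke_invoice).
The contrapositive of premise 3 (O(inform_invoice → revoke_invoice)) is O(~revoke_invoice → ~inform_invoice), and O(~revoke_invoice) is already established, so O(~inform_invoice).
Applying K to premise 11 (O(~inform_invoice → ~don_mask)) and O(~inform_invoice) yields O(~don_mask).
Premise 1 is O(~don_mask → recuse_self); since O(~don_mask), deontic closure gives O(recuse_self).
So O(recuse_self) holds — recuse_self is obligatory. None of the other listed options is made obligatory by any chain of premises.

recuse_self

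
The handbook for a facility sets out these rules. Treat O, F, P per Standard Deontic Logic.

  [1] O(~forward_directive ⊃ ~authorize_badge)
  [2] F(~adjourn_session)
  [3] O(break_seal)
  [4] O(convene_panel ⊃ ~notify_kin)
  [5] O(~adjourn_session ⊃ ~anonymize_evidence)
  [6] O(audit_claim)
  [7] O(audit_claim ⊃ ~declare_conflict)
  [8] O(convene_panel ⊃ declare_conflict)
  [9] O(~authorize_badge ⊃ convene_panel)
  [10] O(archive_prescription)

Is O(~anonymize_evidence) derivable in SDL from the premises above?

No

Premise 5 is O(~adjourn_session ⊃ ~anonymize_evidence), but O(~adjourn_session) is not derivable from the premises, so it does not yield O(~anonymize_evidence).
No other premise forces O(~anonymize_evidence). An ideal world satisfying every premise can still have ~anonymize_evidence false, so O(~anonymize_evidence) is not derivable.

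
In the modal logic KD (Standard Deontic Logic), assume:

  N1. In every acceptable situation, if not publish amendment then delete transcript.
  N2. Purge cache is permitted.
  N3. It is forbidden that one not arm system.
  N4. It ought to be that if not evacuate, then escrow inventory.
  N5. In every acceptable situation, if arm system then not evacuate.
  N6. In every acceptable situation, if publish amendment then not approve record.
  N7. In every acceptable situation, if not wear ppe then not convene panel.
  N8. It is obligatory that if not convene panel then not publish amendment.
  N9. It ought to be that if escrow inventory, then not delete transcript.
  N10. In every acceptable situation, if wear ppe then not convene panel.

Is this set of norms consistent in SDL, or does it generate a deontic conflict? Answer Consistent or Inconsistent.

Inconsistent

Premises 7 and 10 are O(¬wear_ppe → ¬convene_panel) and O(wear_ppe → ¬convene_panel); every ideal world satisfies ¬wear_ppe or wear_ppe, so in either case ¬convene_panel holds — hence O(¬convene_panel).
Applying K to premise 8 (O(¬convene_panel → ¬publish_amendment)) and O(¬convene_panel) yields O(¬publish_amendment).
Premise 1 is O(¬publish_amendment → delete_transcript); since O(¬publish_amendment), deontic closure gives O(delete_transcript).
Premise 9 is O(escrow_inventory → ¬delete_transcript); contrapositively O(delete_transcript → ¬escrow_inventory). Since O(delete_transcript) holds, K gives O(¬escrow_inventory).
Premise 4, O(¬evacuate → escrow_inventory), contraposes to O(¬escrow_inventory → evacuate); with O(¬escrow_inventory) we get O(evacuate).
The contrapositive of premise 5 (O(arm_system → ¬evacuate)) is O(evacuate → ¬arm_system), and O(evacuate) is already established, so O(¬arm_system).
Yet premise 3 is F(¬arm_system), i.e. O(arm_system).
We now have both O(¬arm_system) and O(arm_system) — arm_system is simultaneously obligatory and forbidden, violating the D-axiom.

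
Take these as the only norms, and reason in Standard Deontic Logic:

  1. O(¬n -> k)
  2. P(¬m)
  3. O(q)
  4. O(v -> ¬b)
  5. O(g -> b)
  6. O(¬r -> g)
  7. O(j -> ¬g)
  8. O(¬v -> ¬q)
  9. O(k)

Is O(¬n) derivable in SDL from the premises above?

Premise 1 is O(¬n -> k); even if O(k) held, inferring O(¬n) would be affirming the consequent — invalid.
No other premise forces O(¬n). An ideal world satisfying every premise can still have ¬n false, so O(¬n) is not derivable.

No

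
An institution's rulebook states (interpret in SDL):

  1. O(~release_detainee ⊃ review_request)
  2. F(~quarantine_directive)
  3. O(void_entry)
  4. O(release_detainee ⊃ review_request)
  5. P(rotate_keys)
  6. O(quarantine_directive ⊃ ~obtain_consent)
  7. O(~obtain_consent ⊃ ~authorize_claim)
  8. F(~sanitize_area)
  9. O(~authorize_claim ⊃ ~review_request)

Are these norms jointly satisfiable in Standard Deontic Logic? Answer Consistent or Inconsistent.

By case analysis on ~release_detainee: premise 1 gives O(~release_detainee ⊃ review_request) and premise 4 gives O(release_detainee ⊃ review_request), so O(review_request) either way.
Premise 9 is O(~authorize_claim ⊃ ~review_request); contrapositively O(review_request ⊃ authorize_claim). Since O(review_request) holds, K gives O(authorize_claim).
Premise 7 is O(~obtain_consent ⊃ ~authorize_claim); contrapositively O(authorize_claim ⊃ obtain_consent). Since O(authorize_claim) holds, K gives O(obtain_consent).
Premise 6 is O(quarantine_directive ⊃ ~obtain_consent); contrapositively O(obtain_consent ⊃ ~quarantine_directive). Since O(obtain_consent) holds, K gives O(~quarantine_directive).
Yet premise 2 is F(~quarantine_directive), i.e. O(quarantine_directive).
We now have both O(~quarantine_directive) and O(quarantine_directive) — quarantine_directive is simultaneously obligatory and forbidden, violating the D-axiom.

Inconsistent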